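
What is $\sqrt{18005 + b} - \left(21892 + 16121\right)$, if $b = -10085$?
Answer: $-38013 + 12 \sqrt{55} \approx -37924.0$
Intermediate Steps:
$\sqrt{18005 + b} - \left(21892 + 16121\right) = \sqrt{18005 - 10085} - \left(21892 + 16121\right) = \sqrt{7920} - 38013 = 12 \sqrt{55} - 38013 = -38013 + 12 \sqrt{55}$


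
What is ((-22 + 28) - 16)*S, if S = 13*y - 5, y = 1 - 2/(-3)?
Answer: -500/3 ≈ -166.67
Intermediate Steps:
y = 5/3 (y = 1 - 2*(-⅓) = 1 + ⅔ = 5/3 ≈ 1.6667)
S = 50/3 (S = 13*(5/3) - 5 = 65/3 - 5 = 50/3 ≈ 16.667)
((-22 + 28) - 16)*S = ((-22 + 28) - 16)*(50/3) = (6 - 16)*(50/3) = -10*50/3 = -500/3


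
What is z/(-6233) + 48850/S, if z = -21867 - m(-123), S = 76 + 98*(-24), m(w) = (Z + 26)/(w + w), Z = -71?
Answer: -2610801502/145409657 ≈ -17.955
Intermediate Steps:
m(w) = -45/(2*w) (m(w) = (-71 + 26)/(w + w) = -45*1/(2*w) = -45/(2*w))
S = -2276 (S = 76 - 2352 = -2276)
z = -1793109/82 (z = -21867 - (-45)/(2*(-123)) = -21867 - (-45)*(-1)/(2*123) = -21867 - 1*15/82 = -21867 - 15/82 = -1793109/82 ≈ -21867.)
z/(-6233) + 48850/S = -1793109/82/(-6233) + 48850/(-2276) = -1793109/82*(-1/6233) + 48850*(-1/2276) = 1793109/511106 - 24425/1138 = -2610801502/145409657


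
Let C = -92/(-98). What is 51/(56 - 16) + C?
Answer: 4339/1960 ≈ 2.2138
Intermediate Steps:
C = 46/49 (C = -92*(-1/98) = 46/49 ≈ 0.93878)
51/(56 - 16) + C = 51/(56 - 16) + 46/49 = 51/40 + 46/49 = 4339/1960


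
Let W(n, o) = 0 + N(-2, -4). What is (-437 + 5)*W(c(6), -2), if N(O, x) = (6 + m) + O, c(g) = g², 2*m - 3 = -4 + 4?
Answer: -2376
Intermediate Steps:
m = 3/2 (m = 3/2 + (-4 + 4)/2 = 3/2 + (½)*0 = 3/2 + 0 = 3/2 ≈ 1.5000)
N(O, x) = 15/2 + O (N(O, x) = (6 + 3/2) + O = 15/2 + O)
W(n, o) = 11/2 (W(n, o) = 0 + (15/2 - 2) = 0 + 11/2 = 11/2)
(-437 + 5)*W(c(6), -2) = (-437 + 5)*(11/2) = -432*11/2 = -2376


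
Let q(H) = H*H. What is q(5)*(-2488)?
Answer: -62200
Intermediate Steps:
q(H) = H²
q(5)*(-2488) = 5²*(-2488) = 25*(-2488) = -62200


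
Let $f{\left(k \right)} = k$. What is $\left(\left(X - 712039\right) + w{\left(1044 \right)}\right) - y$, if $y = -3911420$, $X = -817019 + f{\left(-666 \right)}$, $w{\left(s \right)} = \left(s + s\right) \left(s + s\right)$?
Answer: $6741440$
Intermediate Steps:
$w{\left(s \right)} = 4 s^{2}$ ($w{\left(s \right)} = 2 s 2 s = 4 s^{2}$)
$X = -817685$ ($X = -817019 - 666 = -817685$)
$\left(\left(X - 712039\right) + w{\left(1044 \right)}\right) - y = \left(\left(-817685 - 712039\right) + 4 \cdot 1044^{2}\right) - -3911420 = \left(-1529724 + 4 \cdot 1089936\right) + 3911420 = \left(-1529724 + 4359744\right) + 3911420 = 2830020 + 3911420 = 6741440$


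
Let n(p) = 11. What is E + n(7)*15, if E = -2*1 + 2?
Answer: 165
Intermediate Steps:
E = 0 (E = -2 + 2 = 0)
E + n(7)*15 = 0 + 11*15 = 0 + 165 = 165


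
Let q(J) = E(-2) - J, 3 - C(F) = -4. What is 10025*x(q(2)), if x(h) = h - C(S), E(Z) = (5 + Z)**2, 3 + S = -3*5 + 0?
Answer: 0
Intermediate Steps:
S = -18 (S = -3 + (-3*5 + 0) = -3 + (-15 + 0) = -3 - 15 = -18)
C(F) = 7 (C(F) = 3 - 1*(-4) = 3 + 4 = 7)
q(J) = 9 - J (q(J) = (5 - 2)**2 - J = 3**2 - J = 9 - J)
x(h) = -7 + h (x(h) = h - 1*7 = h - 7 = -7 + h)
10025*x(q(2)) = 10025*(-7 + (9 - 1*2)) = 10025*(-7 + (9 - 2)) = 10025*(-7 + 7) = 10025*0 = 0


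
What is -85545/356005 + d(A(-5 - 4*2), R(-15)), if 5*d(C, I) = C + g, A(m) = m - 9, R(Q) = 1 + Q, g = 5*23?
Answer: 6536148/356005 ≈ 18.360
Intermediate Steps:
g = 115
A(m) = -9 + m
d(C, I) = 23 + C/5 (d(C, I) = (C + 115)/5 = (115 + C)/5 = 23 + C/5)
-85545/356005 + d(A(-5 - 4*2), R(-15)) = -85545/356005 + (23 + (-9 + (-5 - 4*2))/5) = -85545*1/356005 + (23 + (-9 + (-5 - 8))/5) = -17109/71201 + (23 + (-9 - 13)/5) = -17109/71201 + (23 + (⅕)*(-22)) = -17109/71201 + (23 - 22/5) = -17109/71201 + 93/5 = 6536148/356005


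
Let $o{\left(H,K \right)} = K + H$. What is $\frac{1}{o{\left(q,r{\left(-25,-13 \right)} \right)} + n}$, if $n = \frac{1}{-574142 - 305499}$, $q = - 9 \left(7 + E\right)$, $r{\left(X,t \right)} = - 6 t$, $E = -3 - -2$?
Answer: $\frac{879641}{21111383} \approx 0.041667$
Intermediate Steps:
$E = -1$ ($E = -3 + 2 = -1$)
$q = -54$ ($q = - 9 \left(7 - 1\right) = \left(-9\right) 6 = -54$)
$n = - \frac{1}{879641}$ ($n = \frac{1}{-879641} = - \frac{1}{879641} \approx -1.1368 \cdot 10^{-6}$)
$o{\left(H,K \right)} = H + K$
$\frac{1}{o{\left(q,r{\left(-25,-13 \right)} \right)} + n} = \frac{1}{\left(-54 - -78\right) - \frac{1}{879641}} = \frac{1}{\left(-54 + 78\right) - \frac{1}{879641}} = \frac{1}{24 - \frac{1}{879641}} = \frac{1}{\frac{21111383}{879641}} = \frac{879641}{21111383}$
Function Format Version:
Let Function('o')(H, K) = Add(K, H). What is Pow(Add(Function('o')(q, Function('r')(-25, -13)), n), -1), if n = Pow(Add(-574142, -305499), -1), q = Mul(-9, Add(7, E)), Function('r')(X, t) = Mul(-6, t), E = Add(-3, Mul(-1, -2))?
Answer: Rational(879641, 21111383) ≈ 0.041667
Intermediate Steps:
E = -1 (E = Add(-3, 2) = -1)
q = -54 (q = Mul(-9, Add(7, -1)) = Mul(-9, 6) = -54)
n = Rational(-1, 879641) (n = Pow(-879641, -1) = Rational(-1, 879641) ≈ -1.1368e-6)
Function('o')(H, K) = Add(H, K)
Pow(Add(Function('o')(q, Function('r')(-25, -13)), n), -1) = Pow(Add(Add(-54, Mul(-6, -13)), Rational(-1, 879641)), -1) = Pow(Add(Add(-54, 78), Rational(-1, 879641)), -1) = Pow(Add(24, Rational(-1, 879641)), -1) = Pow(Rational(21111383, 879641), -1) = Rational(879641, 21111383)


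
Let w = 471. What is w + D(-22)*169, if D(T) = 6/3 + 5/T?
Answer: 16953/22 ≈ 770.59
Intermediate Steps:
D(T) = 2 + 5/T (D(T) = 6*(⅓) + 5/T = 2 + 5/T)
w + D(-22)*169 = 471 + (2 + 5/(-22))*169 = 471 + (2 + 5*(-1/22))*169 = 471 + (2 - 5/22)*169 = 471 + (39/22)*169 = 471 + 6591/22 = 16953/22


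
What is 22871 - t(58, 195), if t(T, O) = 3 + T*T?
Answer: 19504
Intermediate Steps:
t(T, O) = 3 + T**2
22871 - t(58, 195) = 22871 - (3 + 58**2) = 22871 - (3 + 3364) = 22871 - 1*3367 = 22871 - 3367 = 19504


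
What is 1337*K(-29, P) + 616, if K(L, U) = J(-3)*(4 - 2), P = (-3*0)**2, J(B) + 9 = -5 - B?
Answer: -28798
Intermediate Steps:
J(B) = -14 - B (J(B) = -9 + (-5 - B) = -14 - B)
P = 0 (P = 0**2 = 0)
K(L, U) = -22 (K(L, U) = (-14 - 1*(-3))*(4 - 2) = (-14 + 3)*2 = -11*2 = -22)
1337*K(-29, P) + 616 = 1337*(-22) + 616 = -29414 + 616 = -28798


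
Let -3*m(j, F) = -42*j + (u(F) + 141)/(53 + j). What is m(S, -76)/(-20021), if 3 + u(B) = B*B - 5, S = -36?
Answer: 31613/1021071 ≈ 0.030961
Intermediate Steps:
u(B) = -8 + B**2 (u(B) = -3 + (B*B - 5) = -3 + (B**2 - 5) = -3 + (-5 + B**2) = -8 + B**2)
m(j, F) = 14*j - (133 + F**2)/(3*(53 + j)) (m(j, F) = -(-42*j + ((-8 + F**2) + 141)/(53 + j))/3 = -(-42*j + (133 + F**2)/(53 + j))/3 = 14*j - (133 + F**2)/(3*(53 + j)))
m(S, -76)/(-20021) = ((-133 - 1*(-76)**2 + 42*(-36)**2 + 2226*(-36))/(3*(53 - 36)))/(-20021) = ((1/3)*(-133 - 1*5776 + 42*1296 - 80136)/17)*(-1/20021) = ((1/3)*(1/17)*(-133 - 5776 + 54432 - 80136))*(-1/20021) = ((1/3)*(1/17)*(-31613))*(-1/20021) = -31613/51*(-1/20021) = 31613/1021071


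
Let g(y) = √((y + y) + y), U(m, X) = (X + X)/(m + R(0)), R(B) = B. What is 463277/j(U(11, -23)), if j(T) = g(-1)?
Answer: -463277*I*√3/3 ≈ -2.6747e+5*I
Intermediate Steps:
U(m, X) = 2*X/m (U(m, X) = (X + X)/(m + 0) = (2*X)/m = 2*X/m)
g(y) = √3*√y (g(y) = √(2*y + y) = √(3*y) = √3*√y)
j(T) = I*√3 (j(T) = √3*√(-1) = √3*I = I*√3)
463277/j(U(11, -23)) = 463277/((I*√3)) = 463277*(-I*√3/3) = -463277*I*√3/3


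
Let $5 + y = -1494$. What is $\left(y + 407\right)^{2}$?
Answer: $1192464$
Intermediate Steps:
$y = -1499$ ($y = -5 - 1494 = -1499$)
$\left(y + 407\right)^{2} = \left(-1499 + 407\right)^{2} = \left(-1092\right)^{2} = 1192464$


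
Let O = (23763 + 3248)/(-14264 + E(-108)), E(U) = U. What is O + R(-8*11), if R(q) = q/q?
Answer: -12639/14372 ≈ -0.87942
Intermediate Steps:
R(q) = 1
O = -27011/14372 (O = (23763 + 3248)/(-14264 - 108) = 27011/(-14372) = 27011*(-1/14372) = -27011/14372 ≈ -1.8794)
O + R(-8*11) = -27011/14372 + 1 = -12639/14372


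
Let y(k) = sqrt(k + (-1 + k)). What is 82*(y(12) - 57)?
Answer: -4674 + 82*sqrt(23) ≈ -4280.7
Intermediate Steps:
y(k) = sqrt(-1 + 2*k)
82*(y(12) - 57) = 82*(sqrt(-1 + 2*12) - 57) = 82*(sqrt(-1 + 24) - 57) = 82*(sqrt(23) - 57) = 82*(-57 + sqrt(23)) = -4674 + 82*sqrt(23)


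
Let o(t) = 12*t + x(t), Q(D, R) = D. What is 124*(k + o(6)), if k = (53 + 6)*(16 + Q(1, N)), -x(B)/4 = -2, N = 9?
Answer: 134292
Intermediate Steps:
x(B) = 8 (x(B) = -4*(-2) = 8)
o(t) = 8 + 12*t (o(t) = 12*t + 8 = 8 + 12*t)
k = 1003 (k = (53 + 6)*(16 + 1) = 59*17 = 1003)
124*(k + o(6)) = 124*(1003 + (8 + 12*6)) = 124*(1003 + (8 + 72)) = 124*(1003 + 80) = 124*1083 = 134292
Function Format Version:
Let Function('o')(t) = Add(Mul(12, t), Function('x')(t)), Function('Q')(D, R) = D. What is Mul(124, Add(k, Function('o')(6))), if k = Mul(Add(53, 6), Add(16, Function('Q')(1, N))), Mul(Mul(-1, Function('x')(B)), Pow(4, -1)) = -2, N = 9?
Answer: 134292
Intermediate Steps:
Function('x')(B) = 8 (Function('x')(B) = Mul(-4, -2) = 8)
Function('o')(t) = Add(8, Mul(12, t)) (Function('o')(t) = Add(Mul(12, t), 8) = Add(8, Mul(12, t)))
k = 1003 (k = Mul(Add(53, 6), Add(16, 1)) = Mul(59, 17) = 1003)
Mul(124, Add(k, Function('o')(6))) = Mul(124, Add(1003, Add(8, Mul(12, 6)))) = Mul(124, Add(1003, Add(8, 72))) = Mul(124, Add(1003, 80)) = Mul(124, 1083) = 134292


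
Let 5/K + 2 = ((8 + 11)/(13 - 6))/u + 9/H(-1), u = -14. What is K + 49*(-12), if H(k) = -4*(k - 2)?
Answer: -167384/283 ≈ -591.46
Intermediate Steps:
H(k) = 8 - 4*k (H(k) = -4*(-2 + k) = 8 - 4*k)
K = -980/283 (K = 5/(-2 + (((8 + 11)/(13 - 6))/(-14) + 9/(8 - 4*(-1)))) = 5/(-2 + ((19/7)*(-1/14) + 9/(8 + 4))) = 5/(-2 + ((19*(⅐))*(-1/14) + 9/12)) = 5/(-2 + ((19/7)*(-1/14) + 9*(1/12))) = 5/(-2 + (-19/98 + ¾)) = 5/(-2 + 109/196) = 5/(-283/196) = 5*(-196/283) = -980/283 ≈ -3.4629)
K + 49*(-12) = -980/283 + 49*(-12) = -980/283 - 588 = -167384/283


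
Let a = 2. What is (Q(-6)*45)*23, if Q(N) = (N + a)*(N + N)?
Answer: 49680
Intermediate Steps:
Q(N) = 2*N*(2 + N) (Q(N) = (N + 2)*(N + N) = (2 + N)*(2*N) = 2*N*(2 + N))
(Q(-6)*45)*23 = ((2*(-6)*(2 - 6))*45)*23 = ((2*(-6)*(-4))*45)*23 = (48*45)*23 = 2160*23 = 49680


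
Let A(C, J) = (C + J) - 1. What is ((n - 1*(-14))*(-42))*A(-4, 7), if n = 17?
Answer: -2604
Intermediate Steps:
A(C, J) = -1 + C + J
((n - 1*(-14))*(-42))*A(-4, 7) = ((17 - 1*(-14))*(-42))*(-1 - 4 + 7) = ((17 + 14)*(-42))*2 = (31*(-42))*2 = -1302*2 = -2604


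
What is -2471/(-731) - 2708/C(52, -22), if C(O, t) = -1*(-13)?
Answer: -1947425/9503 ≈ -204.93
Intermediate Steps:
C(O, t) = 13
-2471/(-731) - 2708/C(52, -22) = -2471/(-731) - 2708/13 = -2471*(-1/731) - 2708*1/13 = 2471/731 - 2708/13 = -1947425/9503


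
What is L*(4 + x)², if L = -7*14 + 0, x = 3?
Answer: -4802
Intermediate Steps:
L = -98 (L = -98 + 0 = -98)
L*(4 + x)² = -98*(4 + 3)² = -98*7² = -98*49 = -4802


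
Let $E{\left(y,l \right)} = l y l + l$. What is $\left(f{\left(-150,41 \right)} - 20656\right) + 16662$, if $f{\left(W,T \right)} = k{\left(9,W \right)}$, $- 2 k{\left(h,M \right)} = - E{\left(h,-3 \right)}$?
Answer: $-3955$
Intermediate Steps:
$E{\left(y,l \right)} = l + y l^{2}$ ($E{\left(y,l \right)} = y l^{2} + l = l + y l^{2}$)
$k{\left(h,M \right)} = - \frac{3}{2} + \frac{9 h}{2}$ ($k{\left(h,M \right)} = - \frac{\left(-1\right) \left(- 3 \left(1 - 3 h\right)\right)}{2} = - \frac{\left(-1\right) \left(-3 + 9 h\right)}{2} = - \frac{3 - 9 h}{2} = - \frac{3}{2} + \frac{9 h}{2}$)
$f{\left(W,T \right)} = 39$ ($f{\left(W,T \right)} = - \frac{3}{2} + \frac{9}{2} \cdot 9 = - \frac{3}{2} + \frac{81}{2} = 39$)
$\left(f{\left(-150,41 \right)} - 20656\right) + 16662 = \left(39 - 20656\right) + 16662 = -20617 + 16662 = -3955$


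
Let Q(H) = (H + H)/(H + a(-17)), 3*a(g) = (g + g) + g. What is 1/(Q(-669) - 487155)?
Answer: -343/167093496 ≈ -2.0527e-6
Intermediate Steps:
a(g) = g (a(g) = ((g + g) + g)/3 = (2*g + g)/3 = (3*g)/3 = g)
Q(H) = 2*H/(-17 + H) (Q(H) = (H + H)/(H - 17) = (2*H)/(-17 + H) = 2*H/(-17 + H))
1/(Q(-669) - 487155) = 1/(2*(-669)/(-17 - 669) - 487155) = 1/(2*(-669)/(-686) - 487155) = 1/(2*(-669)*(-1/686) - 487155) = 1/(669/343 - 487155) = 1/(-167093496/343) = -343/167093496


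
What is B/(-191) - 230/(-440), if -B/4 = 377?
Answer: 70745/8404 ≈ 8.4180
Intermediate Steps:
B = -1508 (B = -4*377 = -1508)
B/(-191) - 230/(-440) = -1508/(-191) - 230/(-440) = -1508*(-1/191) - 230*(-1/440) = 1508/191 + 23/44 = 70745/8404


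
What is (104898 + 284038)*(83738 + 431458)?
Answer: 200378271456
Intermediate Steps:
(104898 + 284038)*(83738 + 431458) = 388936*515196 = 200378271456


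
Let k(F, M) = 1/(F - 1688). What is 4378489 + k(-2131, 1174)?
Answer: 16721449490/3819 ≈ 4.3785e+6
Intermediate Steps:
k(F, M) = 1/(-1688 + F)
4378489 + k(-2131, 1174) = 4378489 + 1/(-1688 - 2131) = 4378489 + 1/(-3819) = 4378489 - 1/3819 = 16721449490/3819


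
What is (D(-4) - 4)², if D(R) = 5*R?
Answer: 576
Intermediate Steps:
(D(-4) - 4)² = (5*(-4) - 4)² = (-20 - 4)² = (-24)² = 576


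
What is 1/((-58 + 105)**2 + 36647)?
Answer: 1/38856 ≈ 2.5736e-5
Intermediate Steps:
1/((-58 + 105)**2 + 36647) = 1/(47**2 + 36647) = 1/(2209 + 36647) = 1/38856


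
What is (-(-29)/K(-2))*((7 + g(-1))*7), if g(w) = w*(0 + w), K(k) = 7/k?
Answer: -464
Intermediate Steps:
g(w) = w² (g(w) = w*w = w²)
(-(-29)/K(-2))*((7 + g(-1))*7) = (-(-29)/(7/(-2)))*((7 + (-1)²)*7) = (-(-29)/(7*(-½)))*((7 + 1)*7) = (-(-29)/(-7/2))*(8*7) = -(-29)*(-2)/7*56 = -1*58/7*56 = -58/7*56 = -464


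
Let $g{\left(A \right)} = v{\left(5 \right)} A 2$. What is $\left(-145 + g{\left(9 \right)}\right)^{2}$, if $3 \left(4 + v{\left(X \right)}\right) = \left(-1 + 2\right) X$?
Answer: $34969$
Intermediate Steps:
$v{\left(X \right)} = -4 + \frac{X}{3}$ ($v{\left(X \right)} = -4 + \frac{\left(-1 + 2\right) X}{3} = -4 + \frac{1 X}{3} = -4 + \frac{X}{3}$)
$g{\left(A \right)} = - \frac{14 A}{3}$ ($g{\left(A \right)} = \left(-4 + \frac{1}{3} \cdot 5\right) A 2 = \left(-4 + \frac{5}{3}\right) A 2 = - \frac{7 A}{3} \cdot 2 = - \frac{14 A}{3}$)
$\left(-145 + g{\left(9 \right)}\right)^{2} = \left(-145 - 42\right)^{2} = \left(-187\right)^{2} = 34969$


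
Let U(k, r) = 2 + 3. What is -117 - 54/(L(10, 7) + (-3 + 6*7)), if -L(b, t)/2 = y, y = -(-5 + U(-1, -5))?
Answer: -1539/13 ≈ -118.38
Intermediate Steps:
U(k, r) = 5
y = 0 (y = -(-5 + 5) = -1*0 = 0)
L(b, t) = 0 (L(b, t) = -2*0 = 0)
-117 - 54/(L(10, 7) + (-3 + 6*7)) = -117 - 54/(0 + (-3 + 6*7)) = -117 - 54/(0 + (-3 + 42)) = -117 - 54/(0 + 39) = -117 - 54/39 = -117 + (1/39)*(-54) = -117 - 18/13 = -1539/13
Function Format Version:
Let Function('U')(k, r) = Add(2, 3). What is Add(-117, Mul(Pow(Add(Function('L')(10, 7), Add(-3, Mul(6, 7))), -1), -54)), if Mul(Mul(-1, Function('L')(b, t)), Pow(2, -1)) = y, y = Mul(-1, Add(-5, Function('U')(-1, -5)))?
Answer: Rational(-1539, 13) ≈ -118.38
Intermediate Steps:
Function('U')(k, r) = 5
y = 0 (y = Mul(-1, Add(-5, 5)) = Mul(-1, 0) = 0)
Function('L')(b, t) = 0 (Function('L')(b, t) = Mul(-2, 0) = 0)
Add(-117, Mul(Pow(Add(Function('L')(10, 7), Add(-3, Mul(6, 7))), -1), -54)) = Add(-117, Mul(Pow(Add(0, Add(-3, Mul(6, 7))), -1), -54)) = Add(-117, Mul(Pow(Add(0, Add(-3, 42)), -1), -54)) = Add(-117, Mul(Pow(Add(0, 39), -1), -54)) = Add(-117, Mul(Pow(39, -1), -54)) = Add(-117, Mul(Rational(1, 39), -54)) = Add(-117, Rational(-18, 13)) = Rational(-1539, 13)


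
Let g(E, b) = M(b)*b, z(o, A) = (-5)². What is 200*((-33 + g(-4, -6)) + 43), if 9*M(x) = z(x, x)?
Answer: -4000/3 ≈ -1333.3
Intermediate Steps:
z(o, A) = 25
M(x) = 25/9 (M(x) = (⅑)*25 = 25/9)
g(E, b) = 25*b/9
200*((-33 + g(-4, -6)) + 43) = 200*((-33 + (25/9)*(-6)) + 43) = 200*((-33 - 50/3) + 43) = 200*(-149/3 + 43) = 200*(-20/3) = -4000/3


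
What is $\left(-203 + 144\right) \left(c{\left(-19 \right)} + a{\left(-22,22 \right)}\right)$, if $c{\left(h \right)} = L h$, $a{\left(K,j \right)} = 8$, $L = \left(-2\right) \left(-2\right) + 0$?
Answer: $4012$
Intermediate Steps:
$L = 4$ ($L = 4 + 0 = 4$)
$c{\left(h \right)} = 4 h$
$\left(-203 + 144\right) \left(c{\left(-19 \right)} + a{\left(-22,22 \right)}\right) = \left(-203 + 144\right) \left(4 \left(-19\right) + 8\right) = - 59 \left(-76 + 8\right) = \left(-59\right) \left(-68\right) = 4012$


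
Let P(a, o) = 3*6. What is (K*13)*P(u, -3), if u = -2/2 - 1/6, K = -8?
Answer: -1872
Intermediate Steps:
u = -7/6 (u = -2*1/2 - 1*1/6 = -1 - 1/6 = -7/6 ≈ -1.1667)
P(a, o) = 18
(K*13)*P(u, -3) = -8*13*18 = -104*18 = -1872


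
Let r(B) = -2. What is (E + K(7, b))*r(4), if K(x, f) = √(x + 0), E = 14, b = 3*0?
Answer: -28 - 2*√7 ≈ -33.292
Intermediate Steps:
b = 0
K(x, f) = √x
(E + K(7, b))*r(4) = (14 + √7)*(-2) = -28 - 2*√7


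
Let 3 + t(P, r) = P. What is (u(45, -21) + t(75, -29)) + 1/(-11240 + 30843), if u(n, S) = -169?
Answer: -1901490/19603 ≈ -97.000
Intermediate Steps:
t(P, r) = -3 + P
(u(45, -21) + t(75, -29)) + 1/(-11240 + 30843) = (-169 + (-3 + 75)) + 1/(-11240 + 30843) = (-169 + 72) + 1/19603 = -97 + 1/19603 = -1901490/19603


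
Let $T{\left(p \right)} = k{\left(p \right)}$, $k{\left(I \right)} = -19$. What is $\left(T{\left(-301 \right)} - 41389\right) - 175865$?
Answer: $-217273$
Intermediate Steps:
$T{\left(p \right)} = -19$
$\left(T{\left(-301 \right)} - 41389\right) - 175865 = \left(-19 - 41389\right) - 175865 = -41408 - 175865 = -217273$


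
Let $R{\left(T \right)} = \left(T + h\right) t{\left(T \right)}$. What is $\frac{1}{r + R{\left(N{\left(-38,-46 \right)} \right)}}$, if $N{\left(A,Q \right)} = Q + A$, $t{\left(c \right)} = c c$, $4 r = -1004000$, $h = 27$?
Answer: $- \frac{1}{653192} \approx -1.5309 \cdot 10^{-6}$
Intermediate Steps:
$r = -251000$ ($r = \frac{1}{4} \left(-1004000\right) = -251000$)
$t{\left(c \right)} = c^{2}$
$N{\left(A,Q \right)} = A + Q$
$R{\left(T \right)} = T^{2} \left(27 + T\right)$ ($R{\left(T \right)} = \left(T + 27\right) T^{2} = \left(27 + T\right) T^{2} = T^{2} \left(27 + T\right)$)
$\frac{1}{r + R{\left(N{\left(-38,-46 \right)} \right)}} = \frac{1}{-251000 + \left(-38 - 46\right)^{2} \left(27 - 84\right)} = \frac{1}{-251000 + \left(-84\right)^{2} \left(27 - 84\right)} = \frac{1}{-251000 + 7056 \left(-57\right)} = \frac{1}{-251000 - 402192} = \frac{1}{-653192} = - \frac{1}{653192}$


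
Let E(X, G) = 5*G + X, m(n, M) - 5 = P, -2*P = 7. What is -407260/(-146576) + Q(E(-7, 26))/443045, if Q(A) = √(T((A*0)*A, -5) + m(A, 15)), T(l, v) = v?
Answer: 101815/36644 + I*√14/886090 ≈ 2.7785 + 4.2227e-6*I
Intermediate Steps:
P = -7/2 (P = -½*7 = -7/2 ≈ -3.5000)
m(n, M) = 3/2 (m(n, M) = 5 - 7/2 = 3/2)
E(X, G) = X + 5*G
Q(A) = I*√14/2 (Q(A) = √(-5 + 3/2) = √(-7/2) = I*√14/2)
-407260/(-146576) + Q(E(-7, 26))/443045 = -407260/(-146576) + (I*√14/2)/443045 = -407260*(-1/146576) + (I*√14/2)*(1/443045) = 101815/36644 + I*√14/886090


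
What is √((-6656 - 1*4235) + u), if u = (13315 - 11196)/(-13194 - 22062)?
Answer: I*√20025784290/1356 ≈ 104.36*I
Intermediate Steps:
u = -163/2712 (u = 2119/(-35256) = 2119*(-1/35256) = -163/2712 ≈ -0.060103)
√((-6656 - 1*4235) + u) = √((-6656 - 1*4235) - 163/2712) = √((-6656 - 4235) - 163/2712) = √(-10891 - 163/2712) = √(-29536555/2712) = I*√20025784290/1356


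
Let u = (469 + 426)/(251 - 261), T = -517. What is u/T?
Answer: 179/1034 ≈ 0.17311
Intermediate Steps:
u = -179/2 (u = 895/(-10) = 895*(-⅒) = -179/2 ≈ -89.500)
u/T = -179/2/(-517) = -179/2*(-1/517) = 179/1034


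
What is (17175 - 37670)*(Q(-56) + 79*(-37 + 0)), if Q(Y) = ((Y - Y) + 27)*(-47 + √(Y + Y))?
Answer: 85915040 - 2213460*I*√7 ≈ 8.5915e+7 - 5.8563e+6*I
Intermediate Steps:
Q(Y) = -1269 + 27*√2*√Y (Q(Y) = (0 + 27)*(-47 + √(2*Y)) = 27*(-47 + √2*√Y) = -1269 + 27*√2*√Y)
(17175 - 37670)*(Q(-56) + 79*(-37 + 0)) = (17175 - 37670)*((-1269 + 27*√2*√(-56)) + 79*(-37 + 0)) = -20495*((-1269 + 27*√2*(2*I*√14)) + 79*(-37)) = -20495*((-1269 + 108*I*√7) - 2923) = -20495*(-4192 + 108*I*√7) = 85915040 - 2213460*I*√7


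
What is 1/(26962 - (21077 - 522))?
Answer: 1/6407 ≈ 0.00015608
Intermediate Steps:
1/(26962 - (21077 - 522)) = 1/(26962 - 1*20555) = 1/(26962 - 20555) = 1/6407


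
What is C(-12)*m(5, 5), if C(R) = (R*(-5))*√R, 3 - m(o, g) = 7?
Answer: -480*I*√3 ≈ -831.38*I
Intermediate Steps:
m(o, g) = -4 (m(o, g) = 3 - 1*7 = 3 - 7 = -4)
C(R) = -5*R^(3/2) (C(R) = (-5*R)*√R = -5*R^(3/2))
C(-12)*m(5, 5) = -(-120)*I*√3*(-4) = (120*I*√3)*(-4) = -480*I*√3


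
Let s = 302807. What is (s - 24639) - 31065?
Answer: 247103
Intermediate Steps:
(s - 24639) - 31065 = (302807 - 24639) - 31065 = 278168 - 31065 = 247103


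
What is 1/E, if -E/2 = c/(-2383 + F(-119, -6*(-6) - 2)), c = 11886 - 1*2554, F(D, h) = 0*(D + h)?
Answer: 2383/18664 ≈ 0.12768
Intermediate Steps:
F(D, h) = 0
c = 9332 (c = 11886 - 2554 = 9332)
E = 18664/2383 (E = -18664/(-2383 + 0) = -18664/(-2383) = -18664*(-1)/2383 = -2*(-9332/2383) = 18664/2383 ≈ 7.8321)
1/E = 1/(18664/2383) = 2383/18664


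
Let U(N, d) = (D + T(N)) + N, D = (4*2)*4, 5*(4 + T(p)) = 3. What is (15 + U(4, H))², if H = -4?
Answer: 56644/25 ≈ 2265.8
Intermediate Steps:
T(p) = -17/5 (T(p) = -4 + (⅕)*3 = -4 + ⅗ = -17/5)
D = 32 (D = 8*4 = 32)
U(N, d) = 143/5 + N (U(N, d) = (32 - 17/5) + N = 143/5 + N)
(15 + U(4, H))² = (15 + (143/5 + 4))² = (15 + 163/5)² = (238/5)² = 56644/25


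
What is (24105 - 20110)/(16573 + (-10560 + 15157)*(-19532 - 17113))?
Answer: -3995/168440492 ≈ -2.3718e-5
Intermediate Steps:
(24105 - 20110)/(16573 + (-10560 + 15157)*(-19532 - 17113)) = 3995/(16573 + 4597*(-36645)) = 3995/(16573 - 168457065) = 3995/(-168440492) = 3995*(-1/168440492) = -3995/168440492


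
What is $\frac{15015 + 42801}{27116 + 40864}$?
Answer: $\frac{438}{515} \approx 0.85049$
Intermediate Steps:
$\frac{15015 + 42801}{27116 + 40864} = \frac{57816}{67980} = 57816 \cdot \frac{1}{67980} = \frac{438}{515}$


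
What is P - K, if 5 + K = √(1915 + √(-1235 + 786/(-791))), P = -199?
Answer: -194 - 791^(¾)*√(1915*√791 + I*√977671)/791 ≈ -237.76 - 0.40168*I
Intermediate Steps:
K = -5 + √(1915 + I*√773337761/791) (K = -5 + √(1915 + √(-1235 + 786/(-791))) = -5 + √(1915 + √(-1235 + 786*(-1/791))) = -5 + √(1915 + √(-1235 - 786/791)) = -5 + √(1915 + √(-977671/791)) = -5 + √(1915 + I*√773337761/791) ≈ 38.763 + 0.40168*I)
P - K = -199 - (-5 + 791^(¾)*√(1915*√791 + I*√977671)/791) = -199 + (5 - 791^(¾)*√(1915*√791 + I*√977671)/791) = -194 - 791^(¾)*√(1915*√791 + I*√977671)/791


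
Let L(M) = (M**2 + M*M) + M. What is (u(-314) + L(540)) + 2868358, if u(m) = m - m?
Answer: 3452098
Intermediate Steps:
L(M) = M + 2*M**2 (L(M) = (M**2 + M**2) + M = 2*M**2 + M = M + 2*M**2)
u(m) = 0
(u(-314) + L(540)) + 2868358 = (0 + 540*(1 + 2*540)) + 2868358 = (0 + 540*(1 + 1080)) + 2868358 = (0 + 540*1081) + 2868358 = (0 + 583740) + 2868358 = 583740 + 2868358 = 3452098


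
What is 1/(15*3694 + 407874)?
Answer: 1/463284 ≈ 2.1585e-6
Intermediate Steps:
1/(15*3694 + 407874) = 1/(55410 + 407874) = 1/463284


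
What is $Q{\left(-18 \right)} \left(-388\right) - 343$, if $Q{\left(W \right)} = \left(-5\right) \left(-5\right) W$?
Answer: $174257$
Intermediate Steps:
$Q{\left(W \right)} = 25 W$
$Q{\left(-18 \right)} \left(-388\right) - 343 = 25 \left(-18\right) \left(-388\right) - 343 = \left(-450\right) \left(-388\right) - 343 = 174600 - 343 = 174257$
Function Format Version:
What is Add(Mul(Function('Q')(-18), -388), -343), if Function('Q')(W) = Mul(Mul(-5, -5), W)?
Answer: 174257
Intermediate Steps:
Function('Q')(W) = Mul(25, W)
Add(Mul(Function('Q')(-18), -388), -343) = Add(Mul(Mul(25, -18), -388), -343) = Add(Mul(-450, -388), -343) = Add(174600, -343) = 174257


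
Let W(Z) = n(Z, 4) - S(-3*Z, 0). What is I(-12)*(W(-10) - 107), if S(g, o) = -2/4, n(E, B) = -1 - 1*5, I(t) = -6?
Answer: 675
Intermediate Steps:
n(E, B) = -6 (n(E, B) = -1 - 5 = -6)
S(g, o) = -1/2 (S(g, o) = -2*1/4 = -1/2)
W(Z) = -11/2 (W(Z) = -6 - 1*(-1/2) = -6 + 1/2 = -11/2)
I(-12)*(W(-10) - 107) = -6*(-11/2 - 107) = -6*(-225/2) = 675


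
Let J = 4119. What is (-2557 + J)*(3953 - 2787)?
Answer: 1821292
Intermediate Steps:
(-2557 + J)*(3953 - 2787) = (-2557 + 4119)*(3953 - 2787) = 1562*1166 = 1821292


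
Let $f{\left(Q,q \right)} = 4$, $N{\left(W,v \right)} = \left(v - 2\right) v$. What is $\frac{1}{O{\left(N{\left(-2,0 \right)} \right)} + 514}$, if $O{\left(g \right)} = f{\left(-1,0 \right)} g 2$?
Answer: $\frac{1}{514} \approx 0.0019455$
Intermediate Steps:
$N{\left(W,v \right)} = v \left(-2 + v\right)$ ($N{\left(W,v \right)} = \left(-2 + v\right) v = v \left(-2 + v\right)$)
$O{\left(g \right)} = 8 g$ ($O{\left(g \right)} = 4 g 2 = 8 g$)
$\frac{1}{O{\left(N{\left(-2,0 \right)} \right)} + 514} = \frac{1}{8 \cdot 0 \left(-2 + 0\right) + 514} = \frac{1}{8 \cdot 0 \left(-2\right) + 514} = \frac{1}{8 \cdot 0 + 514} = \frac{1}{0 + 514} = \frac{1}{514}$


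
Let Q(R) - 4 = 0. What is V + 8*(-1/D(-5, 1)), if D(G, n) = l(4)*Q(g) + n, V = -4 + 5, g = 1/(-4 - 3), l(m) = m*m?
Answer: 57/65 ≈ 0.87692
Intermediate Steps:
l(m) = m²
g = -⅐ (g = 1/(-7) = -⅐ ≈ -0.14286)
Q(R) = 4 (Q(R) = 4 + 0 = 4)
V = 1
D(G, n) = 64 + n (D(G, n) = 4²*4 + n = 16*4 + n = 64 + n)
V + 8*(-1/D(-5, 1)) = 1 + 8*(-1/(64 + 1)) = 1 + 8*(-1/65) = 1 - 8/65 = 57/65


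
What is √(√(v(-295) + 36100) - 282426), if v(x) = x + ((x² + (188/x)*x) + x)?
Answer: √(-282426 + √122723) ≈ 531.11*I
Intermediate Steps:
v(x) = 188 + x² + 2*x (v(x) = x + ((x² + 188) + x) = x + ((188 + x²) + x) = x + (188 + x + x²) = 188 + x² + 2*x)
√(√(v(-295) + 36100) - 282426) = √(√((188 + (-295)² + 2*(-295)) + 36100) - 282426) = √(√((188 + 87025 - 590) + 36100) - 282426) = √(√(86623 + 36100) - 282426) = √(√122723 - 282426) = √(-282426 + √122723)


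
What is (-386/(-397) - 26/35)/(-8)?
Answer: -797/27790 ≈ -0.028679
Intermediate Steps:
(-386/(-397) - 26/35)/(-8) = (-386*(-1/397) - 26*1/35)*(-⅛) = (386/397 - 26/35)*(-⅛) = (3188/13895)*(-⅛) = -797/27790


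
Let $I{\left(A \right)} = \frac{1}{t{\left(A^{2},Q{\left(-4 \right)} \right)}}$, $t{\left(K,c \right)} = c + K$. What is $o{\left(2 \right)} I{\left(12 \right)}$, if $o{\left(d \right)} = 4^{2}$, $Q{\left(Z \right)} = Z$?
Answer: $\frac{4}{35} \approx 0.11429$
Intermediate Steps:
$o{\left(d \right)} = 16$
$t{\left(K,c \right)} = K + c$
$I{\left(A \right)} = \frac{1}{-4 + A^{2}}$ ($I{\left(A \right)} = \frac{1}{A^{2} - 4} = \frac{1}{-4 + A^{2}}$)
$o{\left(2 \right)} I{\left(12 \right)} = \frac{16}{-4 + 12^{2}} = \frac{16}{-4 + 144} = \frac{16}{140} = 16 \cdot \frac{1}{140} = \frac{4}{35}$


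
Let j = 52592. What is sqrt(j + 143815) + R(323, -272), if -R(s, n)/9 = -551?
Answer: 4959 + 3*sqrt(21823) ≈ 5402.2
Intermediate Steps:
R(s, n) = 4959 (R(s, n) = -9*(-551) = 4959)
sqrt(j + 143815) + R(323, -272) = sqrt(52592 + 143815) + 4959 = sqrt(196407) + 4959 = 3*sqrt(21823) + 4959 = 4959 + 3*sqrt(21823)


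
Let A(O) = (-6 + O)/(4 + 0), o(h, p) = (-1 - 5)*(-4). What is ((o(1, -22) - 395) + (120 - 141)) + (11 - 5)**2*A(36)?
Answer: -122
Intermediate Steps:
o(h, p) = 24 (o(h, p) = -6*(-4) = 24)
A(O) = -3/2 + O/4 (A(O) = (-6 + O)/4 = (-6 + O)*(1/4) = -3/2 + O/4)
((o(1, -22) - 395) + (120 - 141)) + (11 - 5)**2*A(36) = ((24 - 395) + (120 - 141)) + (11 - 5)**2*(-3/2 + (1/4)*36) = (-371 - 21) + 6**2*(-3/2 + 9) = -392 + 36*(15/2) = -392 + 270 = -122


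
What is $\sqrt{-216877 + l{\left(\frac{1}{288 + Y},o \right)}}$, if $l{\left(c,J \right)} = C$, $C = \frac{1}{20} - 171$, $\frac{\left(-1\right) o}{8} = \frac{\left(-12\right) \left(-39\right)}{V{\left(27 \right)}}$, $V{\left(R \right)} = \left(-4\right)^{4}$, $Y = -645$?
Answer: $\frac{7 i \sqrt{442955}}{10} \approx 465.88 i$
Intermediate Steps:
$V{\left(R \right)} = 256$
$o = - \frac{117}{8}$ ($o = - 8 \frac{\left(-12\right) \left(-39\right)}{256} = - 8 \cdot 468 \cdot \frac{1}{256} = \left(-8\right) \frac{117}{64} = - \frac{117}{8} \approx -14.625$)
$C = - \frac{3419}{20}$ ($C = \frac{1}{20} - 171 = - \frac{3419}{20} \approx -170.95$)
$l{\left(c,J \right)} = - \frac{3419}{20}$
$\sqrt{-216877 + l{\left(\frac{1}{288 + Y},o \right)}} = \sqrt{-216877 - \frac{3419}{20}} = \sqrt{- \frac{4340959}{20}} = \frac{7 i \sqrt{442955}}{10}$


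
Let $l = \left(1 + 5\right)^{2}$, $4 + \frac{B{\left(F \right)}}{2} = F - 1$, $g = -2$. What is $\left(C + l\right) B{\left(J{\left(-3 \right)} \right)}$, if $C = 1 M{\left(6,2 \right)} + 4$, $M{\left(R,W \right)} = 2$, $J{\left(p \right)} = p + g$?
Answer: $-840$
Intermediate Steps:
$J{\left(p \right)} = -2 + p$ ($J{\left(p \right)} = p - 2 = -2 + p$)
$B{\left(F \right)} = -10 + 2 F$ ($B{\left(F \right)} = -8 + 2 \left(F - 1\right) = -8 + 2 \left(-1 + F\right) = -8 + \left(-2 + 2 F\right) = -10 + 2 F$)
$C = 6$ ($C = 1 \cdot 2 + 4 = 2 + 4 = 6$)
$l = 36$ ($l = 6^{2} = 36$)
$\left(C + l\right) B{\left(J{\left(-3 \right)} \right)} = \left(6 + 36\right) \left(-10 + 2 \left(-2 - 3\right)\right) = 42 \left(-10 + 2 \left(-5\right)\right) = 42 \left(-10 - 10\right) = 42 \left(-20\right) = -840$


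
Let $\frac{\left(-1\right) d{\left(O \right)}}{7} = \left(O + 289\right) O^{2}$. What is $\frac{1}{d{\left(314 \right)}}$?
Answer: $- \frac{1}{416173716} \approx -2.4028 \cdot 10^{-9}$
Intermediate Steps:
$d{\left(O \right)} = - 7 O^{2} \left(289 + O\right)$ ($d{\left(O \right)} = - 7 \left(O + 289\right) O^{2} = - 7 \left(289 + O\right) O^{2} = - 7 O^{2} \left(289 + O\right)$)
$\frac{1}{d{\left(314 \right)}} = \frac{1}{7 \cdot 314^{2} \left(-289 - 314\right)} = \frac{1}{7 \cdot 98596 \left(-289 - 314\right)} = \frac{1}{7 \cdot 98596 \left(-603\right)} = \frac{1}{-416173716} = - \frac{1}{416173716}$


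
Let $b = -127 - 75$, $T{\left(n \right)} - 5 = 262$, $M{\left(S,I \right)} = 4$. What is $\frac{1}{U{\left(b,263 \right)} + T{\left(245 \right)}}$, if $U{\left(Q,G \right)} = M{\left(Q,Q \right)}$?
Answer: $\frac{1}{271} \approx 0.00369$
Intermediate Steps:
$T{\left(n \right)} = 267$ ($T{\left(n \right)} = 5 + 262 = 267$)
$b = -202$
$U{\left(Q,G \right)} = 4$
$\frac{1}{U{\left(b,263 \right)} + T{\left(245 \right)}} = \frac{1}{4 + 267} = \frac{1}{271}$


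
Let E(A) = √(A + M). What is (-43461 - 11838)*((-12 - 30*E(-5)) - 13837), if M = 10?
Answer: 765835851 + 1658970*√5 ≈ 7.6955e+8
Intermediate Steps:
E(A) = √(10 + A) (E(A) = √(A + 10) = √(10 + A))
(-43461 - 11838)*((-12 - 30*E(-5)) - 13837) = (-43461 - 11838)*((-12 - 30*√(10 - 5)) - 13837) = -55299*((-12 - 30*√5) - 13837) = -55299*(-13849 - 30*√5) = 765835851 + 1658970*√5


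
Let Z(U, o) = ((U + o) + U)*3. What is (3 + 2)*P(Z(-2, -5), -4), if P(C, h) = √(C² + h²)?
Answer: 5*√745 ≈ 136.47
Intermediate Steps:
Z(U, o) = 3*o + 6*U (Z(U, o) = (o + 2*U)*3 = 3*o + 6*U)
(3 + 2)*P(Z(-2, -5), -4) = (3 + 2)*√((3*(-5) + 6*(-2))² + (-4)²) = 5*√((-15 - 12)² + 16) = 5*√((-27)² + 16) = 5*√(729 + 16) = 5*√745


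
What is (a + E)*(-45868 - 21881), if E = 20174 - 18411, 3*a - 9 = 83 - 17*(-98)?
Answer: -159142401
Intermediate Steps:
a = 586 (a = 3 + (83 - 17*(-98))/3 = 3 + (83 + 1666)/3 = 3 + (⅓)*1749 = 3 + 583 = 586)
E = 1763
(a + E)*(-45868 - 21881) = (586 + 1763)*(-45868 - 21881) = 2349*(-67749) = -159142401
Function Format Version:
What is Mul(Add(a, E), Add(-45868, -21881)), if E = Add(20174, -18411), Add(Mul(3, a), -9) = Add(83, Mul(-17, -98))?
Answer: -159142401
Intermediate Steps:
a = 586 (a = Add(3, Mul(Rational(1, 3), Add(83, Mul(-17, -98)))) = Add(3, Mul(Rational(1, 3), Add(83, 1666))) = Add(3, Mul(Rational(1, 3), 1749)) = Add(3, 583) = 586)
E = 1763
Mul(Add(a, E), Add(-45868, -21881)) = Mul(Add(586, 1763), Add(-45868, -21881)) = Mul(2349, -67749) = -159142401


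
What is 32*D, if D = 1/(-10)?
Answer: -16/5 ≈ -3.2000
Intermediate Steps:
D = -⅒ ≈ -0.10000
32*D = 32*(-⅒) = -16/5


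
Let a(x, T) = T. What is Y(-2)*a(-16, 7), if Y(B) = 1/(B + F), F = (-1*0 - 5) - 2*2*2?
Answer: -7/15 ≈ -0.46667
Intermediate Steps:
F = -13 (F = (0 - 5) - 4*2 = -5 - 8 = -13)
Y(B) = 1/(-13 + B) (Y(B) = 1/(B - 13) = 1/(-13 + B))
Y(-2)*a(-16, 7) = 7/(-13 - 2) = 7/(-15) = -1/15*7 = -7/15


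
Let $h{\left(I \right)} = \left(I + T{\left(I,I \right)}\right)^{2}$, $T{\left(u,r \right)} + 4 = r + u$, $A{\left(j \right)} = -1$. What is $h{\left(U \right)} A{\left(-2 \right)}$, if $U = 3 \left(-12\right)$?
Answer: $-12544$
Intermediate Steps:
$U = -36$
$T{\left(u,r \right)} = -4 + r + u$ ($T{\left(u,r \right)} = -4 + \left(r + u\right) = -4 + r + u$)
$h{\left(I \right)} = \left(-4 + 3 I\right)^{2}$ ($h{\left(I \right)} = \left(I + \left(-4 + I + I\right)\right)^{2} = \left(I + \left(-4 + 2 I\right)\right)^{2} = \left(-4 + 3 I\right)^{2}$)
$h{\left(U \right)} A{\left(-2 \right)} = \left(-4 + 3 \left(-36\right)\right)^{2} \left(-1\right) = \left(-4 - 108\right)^{2} \left(-1\right) = \left(-112\right)^{2} \left(-1\right) = 12544 \left(-1\right) = -12544$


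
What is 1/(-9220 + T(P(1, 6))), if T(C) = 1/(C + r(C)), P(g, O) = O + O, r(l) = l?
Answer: -24/221279 ≈ -0.00010846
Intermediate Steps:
P(g, O) = 2*O
T(C) = 1/(2*C) (T(C) = 1/(C + C) = 1/(2*C))
1/(-9220 + T(P(1, 6))) = 1/(-9220 + 1/(2*((2*6)))) = 1/(-9220 + (1/2)/12) = 1/(-9220 + (1/2)*(1/12)) = 1/(-9220 + 1/24) = 1/(-221279/24) = -24/221279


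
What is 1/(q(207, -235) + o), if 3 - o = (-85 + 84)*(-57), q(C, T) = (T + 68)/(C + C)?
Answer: -414/22523 ≈ -0.018381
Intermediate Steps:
q(C, T) = (68 + T)/(2*C) (q(C, T) = (68 + T)/((2*C)) = (68 + T)*(1/(2*C)) = (68 + T)/(2*C))
o = -54 (o = 3 - (-85 + 84)*(-57) = 3 - (-1)*(-57) = 3 - 1*57 = 3 - 57 = -54)
1/(q(207, -235) + o) = 1/((½)*(68 - 235)/207 - 54) = 1/((½)*(1/207)*(-167) - 54) = 1/(-167/414 - 54) = 1/(-22523/414) = -414/22523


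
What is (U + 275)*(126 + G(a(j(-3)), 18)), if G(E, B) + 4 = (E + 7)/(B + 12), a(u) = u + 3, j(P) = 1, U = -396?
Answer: -444191/30 ≈ -14806.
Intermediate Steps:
a(u) = 3 + u
G(E, B) = -4 + (7 + E)/(12 + B) (G(E, B) = -4 + (E + 7)/(B + 12) = -4 + (7 + E)/(12 + B))
(U + 275)*(126 + G(a(j(-3)), 18)) = (-396 + 275)*(126 + (-41 + (3 + 1) - 4*18)/(12 + 18)) = -121*(126 + (-41 + 4 - 72)/30) = -121*(126 + (1/30)*(-109)) = -121*(126 - 109/30) = -121*3671/30 = -444191/30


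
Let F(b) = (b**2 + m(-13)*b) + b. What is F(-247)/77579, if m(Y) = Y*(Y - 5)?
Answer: 2964/77579 ≈ 0.038206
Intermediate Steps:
m(Y) = Y*(-5 + Y)
F(b) = b**2 + 235*b (F(b) = (b**2 + (-13*(-5 - 13))*b) + b = (b**2 + (-13*(-18))*b) + b = (b**2 + 234*b) + b = b**2 + 235*b)
F(-247)/77579 = -247*(235 - 247)/77579 = -247*(-12)*(1/77579) = 2964*(1/77579) = 2964/77579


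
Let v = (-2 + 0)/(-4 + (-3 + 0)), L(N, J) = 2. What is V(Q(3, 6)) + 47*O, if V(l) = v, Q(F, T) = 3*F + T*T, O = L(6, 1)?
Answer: 660/7 ≈ 94.286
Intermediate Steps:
O = 2
Q(F, T) = T² + 3*F (Q(F, T) = 3*F + T² = T² + 3*F)
v = 2/7 (v = -2/(-4 - 3) = -2/(-7) = -2*(-⅐) = 2/7 ≈ 0.28571)
V(l) = 2/7
V(Q(3, 6)) + 47*O = 2/7 + 47*2 = 2/7 + 94 = 660/7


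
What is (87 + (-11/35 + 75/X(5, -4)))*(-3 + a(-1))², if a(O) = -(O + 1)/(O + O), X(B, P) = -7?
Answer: 23931/35 ≈ 683.74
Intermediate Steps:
a(O) = -(1 + O)/(2*O)
(87 + (-11/35 + 75/X(5, -4)))*(-3 + a(-1))² = (87 + (-11/35 + 75/(-7)))*(-3 + (½)*(-1 - 1*(-1))/(-1))² = (87 + (-11*1/35 + 75*(-⅐)))*(-3 + (½)*(-1)*(-1 + 1))² = (87 + (-11/35 - 75/7))*(-3 + (½)*(-1)*0)² = (87 - 386/35)*(-3 + 0)² = (2659/35)*(-3)² = (2659/35)*9 = 23931/35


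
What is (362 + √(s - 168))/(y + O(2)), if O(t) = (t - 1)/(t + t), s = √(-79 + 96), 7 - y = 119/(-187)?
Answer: 15928/347 + 44*√(-168 + √17)/347 ≈ 45.902 + 1.6232*I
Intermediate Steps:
y = 84/11 (y = 7 - 119/(-187) = 7 - 119*(-1)/187 = 7 - 1*(-7/11) = 7 + 7/11 = 84/11 ≈ 7.6364)
s = √17 ≈ 4.1231
O(t) = (-1 + t)/(2*t) (O(t) = (-1 + t)/((2*t)) = (-1 + t)*(1/(2*t)) = (-1 + t)/(2*t))
(362 + √(s - 168))/(y + O(2)) = (362 + √(√17 - 168))/(84/11 + (½)*(-1 + 2)/2) = (362 + √(-168 + √17))/(84/11 + (½)*(½)*1) = (362 + √(-168 + √17))/(84/11 + ¼) = (362 + √(-168 + √17))/(347/44) = (362 + √(-168 + √17))*(44/347) = 15928/347 + 44*√(-168 + √17)/347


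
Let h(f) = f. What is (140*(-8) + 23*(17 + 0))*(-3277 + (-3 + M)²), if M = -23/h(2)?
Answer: 8942643/4 ≈ 2.2357e+6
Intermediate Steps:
M = -23/2 ≈ -11.500
(140*(-8) + 23*(17 + 0))*(-3277 + (-3 + M)²) = (140*(-8) + 23*(17 + 0))*(-3277 + (-3 - 23/2)²) = (-1120 + 23*17)*(-3277 + (-29/2)²) = (-1120 + 391)*(-3277 + 841/4) = -729*(-12267/4) = 8942643/4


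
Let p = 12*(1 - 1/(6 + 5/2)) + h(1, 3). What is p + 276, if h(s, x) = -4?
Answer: 4804/17 ≈ 282.59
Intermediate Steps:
p = 112/17 (p = 12*(1 - 1/(6 + 5/2)) - 4 = 12*(1 - 1/17/2) - 4 = 12*(1 - 1*2/17) - 4 = 12*(1 - 2/17) - 4 = 12*(15/17) - 4 = 180/17 - 4 = 112/17 ≈ 6.5882)
p + 276 = 112/17 + 276 = 4804/17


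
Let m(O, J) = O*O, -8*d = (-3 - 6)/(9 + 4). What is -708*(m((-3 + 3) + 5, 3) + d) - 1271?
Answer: -494839/26 ≈ -19032.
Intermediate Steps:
d = 9/104 (d = -(-3 - 6)/(8*(9 + 4)) = -(-9)/(8*13) = -⅛*(-9/13) = 9/104 ≈ 0.086538)
m(O, J) = O²
-708*(m((-3 + 3) + 5, 3) + d) - 1271 = -708*(((-3 + 3) + 5)² + 9/104) - 1271 = -708*((0 + 5)² + 9/104) - 1271 = -708*(5² + 9/104) - 1271 = -708*(25 + 9/104) - 1271 = -708*2609/104 - 1271 = -59*7827/26 - 1271 = -461793/26 - 1271 = -494839/26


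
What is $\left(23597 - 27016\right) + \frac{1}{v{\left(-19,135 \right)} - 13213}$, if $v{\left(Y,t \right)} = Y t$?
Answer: $- \frac{53944983}{15778} \approx -3419.0$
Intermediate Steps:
$\left(23597 - 27016\right) + \frac{1}{v{\left(-19,135 \right)} - 13213} = \left(23597 - 27016\right) + \frac{1}{\left(-19\right) 135 - 13213} = -3419 + \frac{1}{-2565 - 13213} = -3419 + \frac{1}{-15778} = -3419 - \frac{1}{15778} = - \frac{53944983}{15778}$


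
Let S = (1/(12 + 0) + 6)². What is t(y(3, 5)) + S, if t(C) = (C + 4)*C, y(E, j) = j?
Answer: 11809/144 ≈ 82.007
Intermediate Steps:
t(C) = C*(4 + C) (t(C) = (4 + C)*C = C*(4 + C))
S = 5329/144 (S = (1/12 + 6)² = (73/12)² = 5329/144 ≈ 37.007)
t(y(3, 5)) + S = 5*(4 + 5) + 5329/144 = 5*9 + 5329/144 = 45 + 5329/144 = 11809/144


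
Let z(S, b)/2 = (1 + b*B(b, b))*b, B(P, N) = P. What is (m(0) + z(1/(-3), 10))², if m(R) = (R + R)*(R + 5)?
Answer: 4080400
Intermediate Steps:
z(S, b) = 2*b*(1 + b²) (z(S, b) = 2*((1 + b*b)*b) = 2*((1 + b²)*b) = 2*(b*(1 + b²)) = 2*b*(1 + b²))
m(R) = 2*R*(5 + R) (m(R) = (2*R)*(5 + R) = 2*R*(5 + R))
(m(0) + z(1/(-3), 10))² = (2*0*(5 + 0) + 2*10*(1 + 10²))² = (2*0*5 + 2*10*(1 + 100))² = (0 + 2*10*101)² = (0 + 2020)² = 2020² = 4080400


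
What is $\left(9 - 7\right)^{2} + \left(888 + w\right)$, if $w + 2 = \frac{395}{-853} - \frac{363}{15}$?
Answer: $\frac{3690662}{4265} \approx 865.34$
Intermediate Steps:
$w = - \frac{113718}{4265}$ ($w = -2 + \left(\frac{395}{-853} - \frac{363}{15}\right) = -2 + \left(395 \left(- \frac{1}{853}\right) - \frac{121}{5}\right) = -2 - \frac{105188}{4265} = - \frac{113718}{4265} \approx -26.663$)
$\left(9 - 7\right)^{2} + \left(888 + w\right) = \left(9 - 7\right)^{2} + \left(888 - \frac{113718}{4265}\right) = 2^{2} + \frac{3673602}{4265} = 4 + \frac{3673602}{4265} = \frac{3690662}{4265}$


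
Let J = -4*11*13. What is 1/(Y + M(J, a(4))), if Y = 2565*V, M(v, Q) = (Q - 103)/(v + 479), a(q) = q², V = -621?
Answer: -31/49378786 ≈ -6.2780e-7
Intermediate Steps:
J = -572 (J = -44*13 = -572)
M(v, Q) = (-103 + Q)/(479 + v)
Y = -1592865 (Y = 2565*(-621) = -1592865)
1/(Y + M(J, a(4))) = 1/(-1592865 + (-103 + 4²)/(479 - 572)) = 1/(-1592865 + (-103 + 16)/(-93)) = 1/(-1592865 - 1/93*(-87)) = 1/(-1592865 + 29/31) = 1/(-49378786/31) = -31/49378786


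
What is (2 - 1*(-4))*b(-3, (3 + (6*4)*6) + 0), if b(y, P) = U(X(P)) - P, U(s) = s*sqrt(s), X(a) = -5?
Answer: -882 - 30*I*sqrt(5) ≈ -882.0 - 67.082*I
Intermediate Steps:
U(s) = s**(3/2)
b(y, P) = -P - 5*I*sqrt(5) (b(y, P) = (-5)**(3/2) - P = -5*I*sqrt(5) - P = -P - 5*I*sqrt(5))
(2 - 1*(-4))*b(-3, (3 + (6*4)*6) + 0) = (2 - 1*(-4))*(-((3 + (6*4)*6) + 0) - 5*I*sqrt(5)) = (2 + 4)*(-((3 + 24*6) + 0) - 5*I*sqrt(5)) = 6*(-((3 + 144) + 0) - 5*I*sqrt(5)) = 6*(-(147 + 0) - 5*I*sqrt(5)) = 6*(-1*147 - 5*I*sqrt(5)) = 6*(-147 - 5*I*sqrt(5)) = -882 - 30*I*sqrt(5)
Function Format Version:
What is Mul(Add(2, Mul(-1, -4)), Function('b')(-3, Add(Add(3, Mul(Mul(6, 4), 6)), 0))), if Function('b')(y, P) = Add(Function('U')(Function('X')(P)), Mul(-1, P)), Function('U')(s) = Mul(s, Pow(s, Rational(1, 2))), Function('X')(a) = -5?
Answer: Add(-882, Mul(-30, I, Pow(5, Rational(1, 2)))) ≈ Add(-882.00, Mul(-67.082, I))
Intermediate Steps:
Function('U')(s) = Pow(s, Rational(3, 2))
Function('b')(y, P) = Add(Mul(-1, P), Mul(-5, I, Pow(5, Rational(1, 2)))) (Function('b')(y, P) = Add(Pow(-5, Rational(3, 2)), Mul(-1, P)) = Add(Mul(-5, I, Pow(5, Rational(1, 2))), Mul(-1, P)) = Add(Mul(-1, P), Mul(-5, I, Pow(5, Rational(1, 2)))))
Mul(Add(2, Mul(-1, -4)), Function('b')(-3, Add(Add(3, Mul(Mul(6, 4), 6)), 0))) = Mul(Add(2, Mul(-1, -4)), Add(Mul(-1, Add(Add(3, Mul(Mul(6, 4), 6)), 0)), Mul(-5, I, Pow(5, Rational(1, 2))))) = Mul(Add(2, 4), Add(Mul(-1, Add(Add(3, Mul(24, 6)), 0)), Mul(-5, I, Pow(5, Rational(1, 2))))) = Mul(6, Add(Mul(-1, Add(Add(3, 144), 0)), Mul(-5, I, Pow(5, Rational(1, 2))))) = Mul(6, Add(Mul(-1, Add(147, 0)), Mul(-5, I, Pow(5, Rational(1, 2))))) = Mul(6, Add(Mul(-1, 147), Mul(-5, I, Pow(5, Rational(1, 2))))) = Mul(6, Add(-147, Mul(-5, I, Pow(5, Rational(1, 2))))) = Add(-882, Mul(-30, I, Pow(5, Rational(1, 2))))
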